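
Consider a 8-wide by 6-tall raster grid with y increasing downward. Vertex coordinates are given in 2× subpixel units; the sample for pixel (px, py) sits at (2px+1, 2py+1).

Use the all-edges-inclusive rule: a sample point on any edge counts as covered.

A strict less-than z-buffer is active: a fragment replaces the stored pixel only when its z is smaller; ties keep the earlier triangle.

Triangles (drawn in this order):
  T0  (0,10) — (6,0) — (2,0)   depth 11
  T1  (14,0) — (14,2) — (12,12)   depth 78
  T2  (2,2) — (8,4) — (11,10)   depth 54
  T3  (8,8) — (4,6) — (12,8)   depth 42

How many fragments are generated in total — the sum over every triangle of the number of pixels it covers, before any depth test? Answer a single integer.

T0:
  2·area = 40  (B↔C swapped to make it positive)
  edge (0, 10)→(2, 0): d=(2,-10) inclusive
  edge (2, 0)→(6, 0): d=(4,0) inclusive
  edge (6, 0)→(0, 10): d=(-6,10) inclusive
    (1,0)@(3, 1): e=[12,4,24] → █
    (2,0)@(5, 1): e=[32,4,4] → █
    (3,0)@(7, 1): e=[52,4,-16] → ·
    (1,1)@(3, 3): e=[16,12,12] → █
    (2,1)@(5, 3): e=[36,12,-8] → ·
    (0,2)@(1, 5): e=[0,20,20] → █  [on edge]
    (1,2)@(3, 5): e=[20,20,0] → █  [on edge]
    (2,2)@(5, 5): e=[40,20,-20] → ·
    (0,3)@(1, 7): e=[4,28,8] → █
    (1,3)@(3, 7): e=[24,28,-12] → ·
    (0,4)@(1, 9): e=[8,36,-4] → ·
  covered (6 px):
    · █ █ · · · · ·
    · █ · · · · · ·
    █ █ · · · · · ·
    █ · · · · · · ·
    · · · · · · · ·
    · · · · · · · ·
T1:
  2·area = 4
  edge (14, 0)→(14, 2): d=(0,2) inclusive
  edge (14, 2)→(12, 12): d=(-2,10) inclusive
  edge (12, 12)→(14, 0): d=(2,-12) inclusive
    (6,3)@(13, 7): e=[2,0,2] → █  [on edge]
    (7,3)@(15, 7): e=[-2,-20,26] → ·
    (6,4)@(13, 9): e=[2,-4,6] → ·
  covered (1 px):
    · · · · · · · ·
    · · · · · · · ·
    · · · · · · · ·
    · · · · · · █ ·
    · · · · · · · ·
    · · · · · · · ·
T2:
  2·area = 30
  edge (2, 2)→(8, 4): d=(6,2) inclusive
  edge (8, 4)→(11, 10): d=(3,6) inclusive
  edge (11, 10)→(2, 2): d=(-9,-8) inclusive
    (2,1)@(5, 3): e=[0,15,15] → █  [on edge]
    (3,1)@(7, 3): e=[-4,3,31] → ·
    (2,2)@(5, 5): e=[12,21,-3] → ·
    (3,2)@(7, 5): e=[8,9,13] → █
    (4,2)@(9, 5): e=[4,-3,29] → ·
    (5,2)@(11, 5): e=[0,-15,45] → ·  [on edge]
    (3,3)@(7, 7): e=[20,15,-5] → ·
    (4,3)@(9, 7): e=[16,3,11] → █
    (5,3)@(11, 7): e=[12,-9,27] → ·
    (4,4)@(9, 9): e=[28,9,-7] → ·
  covered (3 px):
    · · · · · · · ·
    · · █ · · · · ·
    · · · █ · · · ·
    · · · · █ · · ·
    · · · · · · · ·
    · · · · · · · ·
T3:
  2·area = 8
  edge (8, 8)→(4, 6): d=(-4,-2) inclusive
  edge (4, 6)→(12, 8): d=(8,2) inclusive
  edge (12, 8)→(8, 8): d=(-4,0) inclusive
    (3,3)@(7, 7): e=[2,2,4] → █
    (4,3)@(9, 7): e=[6,-2,4] → ·
    (3,4)@(7, 9): e=[-6,18,-4] → ·
  covered (1 px):
    · · · · · · · ·
    · · · · · · · ·
    · · · · · · · ·
    · · · █ · · · ·
    · · · · · · · ·
    · · · · · · · ·

Final: 11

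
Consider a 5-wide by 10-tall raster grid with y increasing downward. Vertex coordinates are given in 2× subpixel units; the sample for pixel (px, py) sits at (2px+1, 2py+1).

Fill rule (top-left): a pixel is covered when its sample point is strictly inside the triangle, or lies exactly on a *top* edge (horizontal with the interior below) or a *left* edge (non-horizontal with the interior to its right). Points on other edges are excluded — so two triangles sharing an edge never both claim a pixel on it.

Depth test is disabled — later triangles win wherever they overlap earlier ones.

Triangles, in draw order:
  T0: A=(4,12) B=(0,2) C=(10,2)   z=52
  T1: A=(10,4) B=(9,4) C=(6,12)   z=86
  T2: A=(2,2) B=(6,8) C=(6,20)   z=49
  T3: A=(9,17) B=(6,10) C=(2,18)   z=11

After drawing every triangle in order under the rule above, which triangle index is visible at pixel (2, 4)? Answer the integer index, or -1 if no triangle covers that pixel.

T0:
  2·area = 100
  edge (4, 12)→(0, 2): d=(-4,-10) top-left  bias=+0
  edge (0, 2)→(10, 2): d=(10,0) top-left  bias=+0
  edge (10, 2)→(4, 12): d=(-6,10) right/bottom  bias=-1
    (0,1)@(1, 3): e=[6,10,84] → █
    (1,1)@(3, 3): e=[26,10,64] → █
    (2,1)@(5, 3): e=[46,10,44] → █
    (3,1)@(7, 3): e=[66,10,24] → █
    (4,1)@(9, 3): e=[86,10,4] → █
    (0,2)@(1, 5): e=[-2,30,72] → ·
    (1,2)@(3, 5): e=[18,30,52] → █
    (4,2)@(9, 5): e=[78,30,-8] → ·
    (1,3)@(3, 7): e=[10,50,40] → █
    (3,3)@(7, 7): e=[50,50,0] → ·  [on edge]
    (1,4)@(3, 9): e=[2,70,28] → █
    (3,4)@(7, 9): e=[42,70,-12] → ·
    (0,8)@(1, 17): e=[-50,150,0] → ·  [on edge]
  covered (12 px):
    · · · · ·
    █ █ █ █ █
    · █ █ █ ·
    · █ █ · ·
    · █ █ · ·
    · · · · ·
    · · · · ·
    · · · · ·
    · · · · ·
    · · · · ·
T1:
  2·area = 8  (B↔C swapped to make it positive)
  edge (10, 4)→(6, 12): d=(-4,8) right/bottom  bias=-1
  edge (6, 12)→(9, 4): d=(3,-8) top-left  bias=+0
  edge (9, 4)→(10, 4): d=(1,0) top-left  bias=+0
    (4,2)@(9, 5): e=[4,3,1] → █
    (4,3)@(9, 7): e=[-4,9,3] → ·
  covered (1 px):
    · · · · ·
    · · · · ·
    · · · · █
    · · · · ·
    · · · · ·
    · · · · ·
    · · · · ·
    · · · · ·
    · · · · ·
    · · · · ·
T2:
  2·area = 48
  edge (2, 2)→(6, 8): d=(4,6) right/bottom  bias=-1
  edge (6, 8)→(6, 20): d=(0,12) right/bottom  bias=-1
  edge (6, 20)→(2, 2): d=(-4,-18) top-left  bias=+0
    (1,2)@(3, 5): e=[6,36,6] → █
    (2,2)@(5, 5): e=[-6,12,42] → ·
    (1,3)@(3, 7): e=[14,36,-2] → ·
    (2,3)@(5, 7): e=[2,12,34] → █
    (3,3)@(7, 7): e=[-10,-12,70] → ·
    (2,4)@(5, 9): e=[10,12,26] → █
    (3,4)@(7, 9): e=[-2,-12,62] → ·
    (2,5)@(5, 11): e=[18,12,18] → █
    (3,5)@(7, 11): e=[6,-12,54] → ·
    (2,6)@(5, 13): e=[26,12,10] → █
    (3,6)@(7, 13): e=[14,-12,46] → ·
    (2,7)@(5, 15): e=[34,12,2] → █
  covered (6 px):
    · · · · ·
    · · · · ·
    · █ · · ·
    · · █ · ·
    · · █ · ·
    · · █ · ·
    · · █ · ·
    · · █ · ·
    · · · · ·
    · · · · ·
T3:
  2·area = 52  (B↔C swapped to make it positive)
  edge (9, 17)→(2, 18): d=(-7,1) right/bottom  bias=-1
  edge (2, 18)→(6, 10): d=(4,-8) top-left  bias=+0
  edge (6, 10)→(9, 17): d=(3,7) right/bottom  bias=-1
    (1,1)@(3, 3): e=[104,-52,0] → ·  [on edge]
    (2,6)@(5, 13): e=[32,4,16] → █
    (3,6)@(7, 13): e=[30,20,2] → █
    (4,6)@(9, 13): e=[28,36,-12] → ·
    (2,7)@(5, 15): e=[18,12,22] → █
    (4,7)@(9, 15): e=[14,44,-6] → ·
    (1,8)@(3, 17): e=[6,4,42] → █
    (4,8)@(9, 17): e=[0,52,0] → ·  [on edge]
    (1,9)@(3, 19): e=[-8,12,48] → ·
    (2,9)@(5, 19): e=[-10,28,34] → ·
    (3,9)@(7, 19): e=[-12,44,20] → ·
  covered (7 px):
    · · · · ·
    · · · · ·
    · · · · ·
    · · · · ·
    · · · · ·
    · · · · ·
    · · █ █ ·
    · · █ █ ·
    · █ █ █ ·
    · · · · ·

Z-buffer (winner per pixel, '.' = empty):
  . . . . .
  0 0 0 0 0
  . 2 0 0 1
  . 0 2 . .
  . 0 2 . .
  . . 2 . .
  . . 3 3 .
  . . 3 3 .
  . 3 3 3 .
  . . . . .

Final: 2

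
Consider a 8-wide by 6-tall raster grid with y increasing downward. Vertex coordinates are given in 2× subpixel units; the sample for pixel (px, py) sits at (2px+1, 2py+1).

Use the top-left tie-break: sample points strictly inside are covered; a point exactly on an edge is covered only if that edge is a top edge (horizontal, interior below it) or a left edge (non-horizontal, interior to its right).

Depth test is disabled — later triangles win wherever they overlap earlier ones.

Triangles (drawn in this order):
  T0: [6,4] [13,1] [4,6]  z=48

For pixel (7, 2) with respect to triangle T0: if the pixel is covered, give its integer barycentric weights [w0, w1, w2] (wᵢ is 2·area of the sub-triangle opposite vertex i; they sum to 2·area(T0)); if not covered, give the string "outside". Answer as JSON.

T0:
  2·area = 8
  edge (6, 4)→(13, 1): d=(7,-3) top-left  bias=+0
  edge (13, 1)→(4, 6): d=(-9,5) right/bottom  bias=-1
  edge (4, 6)→(6, 4): d=(2,-2) top-left  bias=+0
    (4,0)@(9, 1): e=[-12,20,0] → .  [on edge]
    (6,0)@(13, 1): e=[0,0,8] → .  [on edge]
    (3,1)@(7, 3): e=[-4,12,0] → .  [on edge]
    (4,1)@(9, 3): e=[2,2,4] → X
    (5,1)@(11, 3): e=[8,-8,8] → .
    (2,2)@(5, 5): e=[4,4,0] → X  [on edge]
    (3,2)@(7, 5): e=[10,-6,4] → .
    (4,2)@(9, 5): e=[16,-16,8] → .
    (1,3)@(3, 7): e=[12,-4,0] → .  [on edge]
    (2,3)@(5, 7): e=[18,-14,4] → .
    (0,4)@(1, 9): e=[20,-12,0] → .  [on edge]
  covered (2 px):
    . . . . . . . .
    . . . . X . . .
    . . X . . . . .
    . . . . . . . .
    . . . . . . . .
    . . . . . . . .

Final: "outside"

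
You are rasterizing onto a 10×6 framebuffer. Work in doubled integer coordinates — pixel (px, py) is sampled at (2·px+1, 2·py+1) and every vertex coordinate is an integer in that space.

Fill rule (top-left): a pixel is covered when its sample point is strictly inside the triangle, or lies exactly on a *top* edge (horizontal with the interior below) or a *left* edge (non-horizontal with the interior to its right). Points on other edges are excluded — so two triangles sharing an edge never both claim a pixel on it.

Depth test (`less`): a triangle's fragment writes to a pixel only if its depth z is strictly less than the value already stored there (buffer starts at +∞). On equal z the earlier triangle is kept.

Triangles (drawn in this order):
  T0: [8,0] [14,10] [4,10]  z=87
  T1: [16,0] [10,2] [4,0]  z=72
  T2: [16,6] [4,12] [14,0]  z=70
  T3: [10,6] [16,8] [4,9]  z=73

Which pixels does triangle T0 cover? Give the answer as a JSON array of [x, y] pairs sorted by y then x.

T0:
  2·area = 100
  edge (8, 0)→(14, 10): d=(6,10) right/bottom  bias=-1
  edge (14, 10)→(4, 10): d=(-10,0) right/bottom  bias=-1
  edge (4, 10)→(8, 0): d=(4,-10) top-left  bias=+0
    (3,1)@(7, 3): e=[28,70,2] → #
    (4,1)@(9, 3): e=[8,70,22] → #
    (5,1)@(11, 3): e=[-12,70,42] → ·
    (3,2)@(7, 5): e=[40,50,10] → #
    (5,2)@(11, 5): e=[0,50,50] → ·  [on edge]
    (3,3)@(7, 7): e=[52,30,18] → #
    (5,3)@(11, 7): e=[12,30,58] → #
    (6,3)@(13, 7): e=[-8,30,78] → ·
    (2,4)@(5, 9): e=[84,10,6] → #
    (6,4)@(13, 9): e=[4,10,86] → #
    (7,4)@(15, 9): e=[-16,10,106] → ·
    (2,5)@(5, 11): e=[96,-10,14] → ·
  covered (12 px):
    · · · · · · · · · ·
    · · · # # · · · · ·
    · · · # # · · · · ·
    · · · # # # · · · ·
    · · # # # # # · · ·
    · · · · · · · · · ·
T1:
  2·area = 24
  edge (16, 0)→(10, 2): d=(-6,2) right/bottom  bias=-1
  edge (10, 2)→(4, 0): d=(-6,-2) top-left  bias=+0
  edge (4, 0)→(16, 0): d=(12,0) top-left  bias=+0
    (3,0)@(7, 1): e=[12,0,12] → #  [on edge]
    (4,0)@(9, 1): e=[8,4,12] → #
    (5,0)@(11, 1): e=[4,8,12] → #
    (6,0)@(13, 1): e=[0,12,12] → ·  [on edge]
    (3,1)@(7, 3): e=[0,-12,36] → ·  [on edge]
    (4,1)@(9, 3): e=[-4,-8,36] → ·
    (5,1)@(11, 3): e=[-8,-4,36] → ·
    (6,1)@(13, 3): e=[-12,0,36] → ·  [on edge]
    (0,2)@(1, 5): e=[0,-36,60] → ·  [on edge]
    (9,2)@(19, 5): e=[-36,0,60] → ·  [on edge]
  covered (3 px):
    · · · # # # · · · ·
    · · · · · · · · · ·
    · · · · · · · · · ·
    · · · · · · · · · ·
    · · · · · · · · · ·
    · · · · · · · · · ·
T2:
  2·area = 84
  edge (16, 6)→(4, 12): d=(-12,6) right/bottom  bias=-1
  edge (4, 12)→(14, 0): d=(10,-12) top-left  bias=+0
  edge (14, 0)→(16, 6): d=(2,6) right/bottom  bias=-1
    (6,1)@(13, 3): e=[54,18,12] → #
    (7,1)@(15, 3): e=[42,42,0] → ·  [on edge]
    (5,2)@(11, 5): e=[42,14,28] → #
    (7,2)@(15, 5): e=[18,62,4] → #
    (8,2)@(17, 5): e=[6,86,-8] → ·
    (4,3)@(9, 7): e=[30,10,44] → #
    (7,3)@(15, 7): e=[-6,82,8] → ·
    (3,4)@(7, 9): e=[18,6,60] → #
    (5,4)@(11, 9): e=[-6,54,36] → ·
    (6,4)@(13, 9): e=[-18,78,24] → ·
    (8,4)@(17, 9): e=[-42,126,0] → ·  [on edge]
    (2,5)@(5, 11): e=[6,2,76] → #
  covered (10 px):
    · · · · · · · · · ·
    · · · · · · # · · ·
    · · · · · # # # · ·
    · · · · # # # · · ·
    · · · # # · · · · ·
    · · # · · · · · · ·
T3:
  2·area = 30
  edge (10, 6)→(16, 8): d=(6,2) right/bottom  bias=-1
  edge (16, 8)→(4, 9): d=(-12,1) right/bottom  bias=-1
  edge (4, 9)→(10, 6): d=(6,-3) top-left  bias=+0
    (0,1)@(1, 3): e=[0,75,-45] → ·  [on edge]
    (3,2)@(7, 5): e=[0,45,-15] → ·  [on edge]
    (4,3)@(9, 7): e=[8,19,3] → #
    (5,3)@(11, 7): e=[4,17,9] → #
    (6,3)@(13, 7): e=[0,15,15] → ·  [on edge]
    (4,4)@(9, 9): e=[20,-5,15] → ·
    (5,4)@(11, 9): e=[16,-7,21] → ·
    (9,4)@(19, 9): e=[0,-15,45] → ·  [on edge]
  covered (2 px):
    · · · · · · · · · ·
    · · · · · · · · · ·
    · · · · · · · · · ·
    · · · · # # · · · ·
    · · · · · · · · · ·
    · · · · · · · · · ·

Answer: [[3,1],[4,1],[3,2],[4,2],[3,3],[4,3],[5,3],[2,4],[3,4],[4,4],[5,4],[6,4]]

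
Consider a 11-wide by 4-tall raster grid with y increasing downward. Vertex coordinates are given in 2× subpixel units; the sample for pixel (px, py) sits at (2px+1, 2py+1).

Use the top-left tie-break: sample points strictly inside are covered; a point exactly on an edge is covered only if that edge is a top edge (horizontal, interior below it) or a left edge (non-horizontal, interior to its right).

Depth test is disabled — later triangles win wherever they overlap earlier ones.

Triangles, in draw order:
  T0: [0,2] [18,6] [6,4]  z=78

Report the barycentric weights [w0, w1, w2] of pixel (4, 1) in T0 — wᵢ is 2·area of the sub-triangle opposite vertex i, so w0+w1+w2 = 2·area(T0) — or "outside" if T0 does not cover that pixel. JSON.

T0:
  2·area = 12
  edge (0, 2)→(18, 6): d=(18,4) right/bottom  bias=-1
  edge (18, 6)→(6, 4): d=(-12,-2) top-left  bias=+0
  edge (6, 4)→(0, 2): d=(-6,-2) top-left  bias=+0
    (1,1)@(3, 3): e=[6,6,0] → #  [on edge]
    (2,1)@(5, 3): e=[-2,10,4] → ·
    (1,2)@(3, 5): e=[42,-18,-12] → ·
    (4,2)@(9, 5): e=[18,-6,0] → ·  [on edge]
    (6,2)@(13, 5): e=[2,2,8] → #
    (7,2)@(15, 5): e=[-6,6,12] → ·
    (6,3)@(13, 7): e=[38,-22,-4] → ·
    (7,3)@(15, 7): e=[30,-18,0] → ·  [on edge]
  covered (2 px):
    · · · · · · · · · · ·
    · # · · · · · · · · ·
    · · · · · · # · · · ·
    · · · · · · · · · · ·

Final: "outside"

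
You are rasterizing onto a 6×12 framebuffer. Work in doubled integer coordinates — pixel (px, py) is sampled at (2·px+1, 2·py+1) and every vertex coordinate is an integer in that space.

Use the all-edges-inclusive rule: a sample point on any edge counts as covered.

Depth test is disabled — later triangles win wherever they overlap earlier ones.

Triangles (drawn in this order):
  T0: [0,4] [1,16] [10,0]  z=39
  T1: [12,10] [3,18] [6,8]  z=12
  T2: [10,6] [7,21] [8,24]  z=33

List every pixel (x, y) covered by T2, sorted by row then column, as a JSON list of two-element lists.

T0:
  2·area = 124  (B↔C swapped to make it positive)
  edge (0, 4)→(10, 0): d=(10,-4) inclusive
  edge (10, 0)→(1, 16): d=(-9,16) inclusive
  edge (1, 16)→(0, 4): d=(-1,-12) inclusive
    (4,0)@(9, 1): e=[6,7,111] → X
    (5,0)@(11, 1): e=[14,-25,135] → .
    (1,1)@(3, 3): e=[2,85,37] → X
    (2,1)@(5, 3): e=[10,53,61] → X
    (3,1)@(7, 3): e=[18,21,85] → X
    (4,1)@(9, 3): e=[26,-11,109] → .
    (0,2)@(1, 5): e=[14,99,11] → X
    (4,2)@(9, 5): e=[46,-29,107] → .
    (0,3)@(1, 7): e=[34,81,9] → X
    (3,3)@(7, 7): e=[58,-15,81] → .
    (0,4)@(1, 9): e=[54,63,7] → X
    (2,4)@(5, 9): e=[70,-1,55] → .
  covered (17 px):
    . . . . X .
    . X X X . .
    X X X X . .
    X X X . . .
    X X . . . .
    X X . . . .
    X . . . . .
    X . . . . .
    . . . . . .
    . . . . . .
    . . . . . .
    . . . . . .
T1:
  2·area = 66
  edge (12, 10)→(3, 18): d=(-9,8) inclusive
  edge (3, 18)→(6, 8): d=(3,-10) inclusive
  edge (6, 8)→(12, 10): d=(6,2) inclusive
    (1,3)@(3, 7): e=[99,-33,0] → .  [on edge]
    (3,4)@(7, 9): e=[49,13,4] → X
    (4,4)@(9, 9): e=[33,33,0] → X  [on edge]
    (5,4)@(11, 9): e=[17,53,-4] → .
    (3,5)@(7, 11): e=[31,19,16] → X
    (5,5)@(11, 11): e=[-1,59,8] → .
    (2,6)@(5, 13): e=[29,5,32] → X
    (4,6)@(9, 13): e=[-3,45,24] → .
    (2,7)@(5, 15): e=[11,11,44] → X
    (3,7)@(7, 15): e=[-5,31,40] → .
    (2,8)@(5, 17): e=[-7,17,56] → .
  covered (7 px):
    . . . . . .
    . . . . . .
    . . . . . .
    . . . . . .
    . . . X X .
    . . . X X .
    . . X X . .
    . . X . . .
    . . . . . .
    . . . . . .
    . . . . . .
    . . . . . .
T2:
  2·area = 24  (B↔C swapped to make it positive)
  edge (10, 6)→(8, 24): d=(-2,18) inclusive
  edge (8, 24)→(7, 21): d=(-1,-3) inclusive
  edge (7, 21)→(10, 6): d=(3,-15) inclusive
    (5,0)@(11, 1): e=[-8,32,0] → .  [on edge]
    (0,1)@(1, 3): e=[168,0,-144] → .  [on edge]
    (1,4)@(3, 9): e=[120,0,-96] → .  [on edge]
    (4,5)@(9, 11): e=[8,16,0] → X  [on edge]
    (5,5)@(11, 11): e=[-28,22,30] → .
    (4,6)@(9, 13): e=[4,14,6] → X
    (5,6)@(11, 13): e=[-32,20,36] → .
    (2,7)@(5, 15): e=[72,0,-48] → .  [on edge]
    (4,7)@(9, 15): e=[0,12,12] → X  [on edge]
    (5,7)@(11, 15): e=[-36,18,42] → .
    (4,8)@(9, 17): e=[-4,10,18] → .
    (3,10)@(7, 21): e=[24,0,0] → X  [on edge]
  covered (4 px):
    . . . . . .
    . . . . . .
    . . . . . .
    . . . . . .
    . . . . . .
    . . . . X .
    . . . . X .
    . . . . X .
    . . . . . .
    . . . . . .
    . . . X . .
    . . . . . .

Answer: [[4,5],[4,6],[4,7],[3,10]]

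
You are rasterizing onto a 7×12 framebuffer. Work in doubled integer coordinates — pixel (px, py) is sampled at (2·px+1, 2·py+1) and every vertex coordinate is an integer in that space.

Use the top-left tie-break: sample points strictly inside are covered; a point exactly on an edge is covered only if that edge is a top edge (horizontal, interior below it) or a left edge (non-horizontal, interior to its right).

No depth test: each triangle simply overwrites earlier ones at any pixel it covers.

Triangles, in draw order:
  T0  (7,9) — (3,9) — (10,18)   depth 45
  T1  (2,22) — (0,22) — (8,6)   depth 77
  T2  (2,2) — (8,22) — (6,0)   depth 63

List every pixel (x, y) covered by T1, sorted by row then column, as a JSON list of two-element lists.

T0:
  2·area = 36  (B↔C swapped to make it positive)
  edge (7, 9)→(10, 18): d=(3,9) right/bottom  bias=-1
  edge (10, 18)→(3, 9): d=(-7,-9) top-left  bias=+0
  edge (3, 9)→(7, 9): d=(4,0) top-left  bias=+0
    (2,1)@(5, 3): e=[0,60,-24] → .  [on edge]
    (0,4)@(1, 9): e=[54,-18,0] → .  [on edge]
    (1,4)@(3, 9): e=[36,0,0] → X  [on edge]
    (2,4)@(5, 9): e=[18,18,0] → X  [on edge]
    (3,4)@(7, 9): e=[0,36,0] → .  [on edge]
    (4,4)@(9, 9): e=[-18,54,0] → .  [on edge]
    (5,4)@(11, 9): e=[-36,72,0] → .  [on edge]
    (6,4)@(13, 9): e=[-54,90,0] → .  [on edge]
    (1,5)@(3, 11): e=[42,-14,8] → .
    (2,5)@(5, 11): e=[24,4,8] → X
    (3,5)@(7, 11): e=[6,22,8] → X
    (4,5)@(9, 11): e=[-12,40,8] → .
    (4,7)@(9, 15): e=[0,12,24] → .  [on edge]
    (5,10)@(11, 21): e=[0,-12,48] → .  [on edge]
  covered (5 px):
    . . . . . . .
    . . . . . . .
    . . . . . . .
    . . . . . . .
    . X X . . . .
    . . X X . . .
    . . . X . . .
    . . . . . . .
    . . . . . . .
    . . . . . . .
    . . . . . . .
    . . . . . . .
T1:
  2·area = 32
  edge (2, 22)→(0, 22): d=(-2,0) right/bottom  bias=-1
  edge (0, 22)→(8, 6): d=(8,-16) top-left  bias=+0
  edge (8, 6)→(2, 22): d=(-6,16) right/bottom  bias=-1
    (2,6)@(5, 13): e=[18,8,6] → X
    (3,6)@(7, 13): e=[18,40,-26] → .
    (2,7)@(5, 15): e=[14,24,-6] → .
    (1,8)@(3, 17): e=[10,8,14] → X
    (2,8)@(5, 17): e=[10,40,-18] → .
    (1,9)@(3, 19): e=[6,24,2] → X
    (2,9)@(5, 19): e=[6,56,-30] → .
    (0,10)@(1, 21): e=[2,8,22] → X
    (1,10)@(3, 21): e=[2,40,-10] → .
    (0,11)@(1, 23): e=[-2,24,10] → .
  covered (4 px):
    . . . . . . .
    . . . . . . .
    . . . . . . .
    . . . . . . .
    . . . . . . .
    . . . . . . .
    . . X . . . .
    . . . . . . .
    . X . . . . .
    . X . . . . .
    X . . . . . .
    . . . . . . .
T2:
  2·area = 92  (B↔C swapped to make it positive)
  edge (2, 2)→(6, 0): d=(4,-2) top-left  bias=+0
  edge (6, 0)→(8, 22): d=(2,22) right/bottom  bias=-1
  edge (8, 22)→(2, 2): d=(-6,-20) top-left  bias=+0
    (2,0)@(5, 1): e=[2,24,66] → X
    (3,0)@(7, 1): e=[6,-20,106] → .
    (1,1)@(3, 3): e=[6,72,14] → X
    (3,1)@(7, 3): e=[14,-16,94] → .
    (1,2)@(3, 5): e=[14,76,2] → X
    (3,2)@(7, 5): e=[22,-12,82] → .
    (1,3)@(3, 7): e=[22,80,-10] → .
    (2,3)@(5, 7): e=[26,36,30] → X
    (3,3)@(7, 7): e=[30,-8,70] → .
    (2,4)@(5, 9): e=[34,40,18] → X
    (3,4)@(7, 9): e=[38,-4,58] → .
    (2,5)@(5, 11): e=[42,44,6] → X
    (3,5)@(7, 11): e=[46,0,46] → .  [on edge]
  covered (11 px):
    . . X . . . .
    . X X . . . .
    . X X . . . .
    . . X . . . .
    . . X . . . .
    . . X . . . .
    . . . X . . .
    . . . X . . .
    . . . X . . .
    . . . . . . .
    . . . . . . .
    . . . . . . .

Answer: [[2,6],[1,8],[1,9],[0,10]]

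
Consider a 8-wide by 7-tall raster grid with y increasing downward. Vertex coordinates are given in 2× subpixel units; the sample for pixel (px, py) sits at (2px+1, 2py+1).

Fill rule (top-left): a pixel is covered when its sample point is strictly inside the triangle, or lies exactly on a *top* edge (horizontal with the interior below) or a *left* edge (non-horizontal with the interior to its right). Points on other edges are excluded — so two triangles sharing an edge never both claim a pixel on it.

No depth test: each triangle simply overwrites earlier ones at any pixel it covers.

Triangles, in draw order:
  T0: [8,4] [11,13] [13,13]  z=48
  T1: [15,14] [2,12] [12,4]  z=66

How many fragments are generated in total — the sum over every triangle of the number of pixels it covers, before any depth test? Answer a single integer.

T0:
  2·area = 18  (B↔C swapped to make it positive)
  edge (8, 4)→(13, 13): d=(5,9) right/bottom  bias=-1
  edge (13, 13)→(11, 13): d=(-2,0) right/bottom  bias=-1
  edge (11, 13)→(8, 4): d=(-3,-9) top-left  bias=+0
    (3,0)@(7, 1): e=[-6,24,0] → ·  [on edge]
    (4,3)@(9, 7): e=[6,12,0] → #  [on edge]
    (5,3)@(11, 7): e=[-12,12,18] → ·
    (4,4)@(9, 9): e=[16,8,-6] → ·
    (5,5)@(11, 11): e=[8,4,6] → #
    (6,5)@(13, 11): e=[-10,4,24] → ·
    (0,6)@(1, 13): e=[108,0,-90] → ·  [on edge]
    (1,6)@(3, 13): e=[90,0,-72] → ·  [on edge]
    (2,6)@(5, 13): e=[72,0,-54] → ·  [on edge]
    (3,6)@(7, 13): e=[54,0,-36] → ·  [on edge]
    (4,6)@(9, 13): e=[36,0,-18] → ·  [on edge]
    (5,6)@(11, 13): e=[18,0,0] → ·  [on edge]
    (6,6)@(13, 13): e=[0,0,18] → ·  [on edge]
    (7,6)@(15, 13): e=[-18,0,36] → ·  [on edge]
  covered (2 px):
    · · · · · · · ·
    · · · · · · · ·
    · · · · · · · ·
    · · · · # · · ·
    · · · · · · · ·
    · · · · · # · ·
    · · · · · · · ·
T1:
  2·area = 124
  edge (15, 14)→(2, 12): d=(-13,-2) top-left  bias=+0
  edge (2, 12)→(12, 4): d=(10,-8) top-left  bias=+0
  edge (12, 4)→(15, 14): d=(3,10) right/bottom  bias=-1
    (5,2)@(11, 5): e=[109,2,13] → #
    (6,2)@(13, 5): e=[113,18,-7] → ·
    (4,3)@(9, 7): e=[79,6,39] → #
    (6,3)@(13, 7): e=[87,38,-1] → ·
    (3,4)@(7, 9): e=[49,10,65] → #
    (6,4)@(13, 9): e=[61,58,5] → #
    (7,4)@(15, 9): e=[65,74,-15] → ·
    (2,5)@(5, 11): e=[19,14,91] → #
    (7,5)@(15, 11): e=[39,94,-9] → ·
    (2,6)@(5, 13): e=[-7,34,97] → ·
    (3,6)@(7, 13): e=[-3,50,77] → ·
    (4,6)@(9, 13): e=[1,66,57] → #
  covered (15 px):
    · · · · · · · ·
    · · · · · · · ·
    · · · · · # · ·
    · · · · # # · ·
    · · · # # # # ·
    · · # # # # # ·
    · · · · # # # ·

Answer: 17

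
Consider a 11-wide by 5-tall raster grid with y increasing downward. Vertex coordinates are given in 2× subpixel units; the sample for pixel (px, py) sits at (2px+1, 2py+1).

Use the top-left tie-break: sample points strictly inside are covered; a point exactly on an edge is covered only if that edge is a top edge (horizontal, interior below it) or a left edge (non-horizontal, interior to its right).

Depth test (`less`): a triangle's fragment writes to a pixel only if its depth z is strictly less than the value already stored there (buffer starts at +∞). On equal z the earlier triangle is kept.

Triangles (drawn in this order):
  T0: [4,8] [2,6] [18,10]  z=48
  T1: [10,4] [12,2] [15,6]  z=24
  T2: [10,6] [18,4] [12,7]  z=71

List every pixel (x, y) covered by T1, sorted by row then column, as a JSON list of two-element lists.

T0:
  2·area = 24
  edge (4, 8)→(2, 6): d=(-2,-2) top-left  bias=+0
  edge (2, 6)→(18, 10): d=(16,4) right/bottom  bias=-1
  edge (18, 10)→(4, 8): d=(-14,-2) top-left  bias=+0
    (0,2)@(1, 5): e=[0,-12,36] → ·  [on edge]
    (1,3)@(3, 7): e=[0,12,12] → █  [on edge]
    (2,3)@(5, 7): e=[4,4,16] → █
    (3,3)@(7, 7): e=[8,-4,20] → ·
    (1,4)@(3, 9): e=[-4,44,-16] → ·
    (2,4)@(5, 9): e=[0,36,-12] → ·  [on edge]
    (5,4)@(11, 9): e=[12,12,0] → █  [on edge]
    (6,4)@(13, 9): e=[16,4,4] → █
    (7,4)@(15, 9): e=[20,-4,8] → ·
  covered (4 px):
    · · · · · · · · · · ·
    · · · · · · · · · · ·
    · · · · · · · · · · ·
    · █ █ · · · · · · · ·
    · · · · · █ █ · · · ·
T1:
  2·area = 14
  edge (10, 4)→(12, 2): d=(2,-2) top-left  bias=+0
  edge (12, 2)→(15, 6): d=(3,4) right/bottom  bias=-1
  edge (15, 6)→(10, 4): d=(-5,-2) top-left  bias=+0
    (6,0)@(13, 1): e=[0,-7,21] → ·  [on edge]
    (5,1)@(11, 3): e=[0,7,7] → █  [on edge]
    (6,1)@(13, 3): e=[4,-1,11] → ·
    (4,2)@(9, 5): e=[0,21,-7] → ·  [on edge]
    (5,2)@(11, 5): e=[4,13,-3] → ·
    (6,2)@(13, 5): e=[8,5,1] → █
    (7,2)@(15, 5): e=[12,-3,5] → ·
    (3,3)@(7, 7): e=[0,35,-21] → ·  [on edge]
    (6,3)@(13, 7): e=[12,11,-9] → ·
    (2,4)@(5, 9): e=[0,49,-35] → ·  [on edge]
  covered (2 px):
    · · · · · · · · · · ·
    · · · · · █ · · · · ·
    · · · · · · █ · · · ·
    · · · · · · · · · · ·
    · · · · · · · · · · ·
T2:
  2·area = 12
  edge (10, 6)→(18, 4): d=(8,-2) top-left  bias=+0
  edge (18, 4)→(12, 7): d=(-6,3) right/bottom  bias=-1
  edge (12, 7)→(10, 6): d=(-2,-1) top-left  bias=+0
    (7,2)@(15, 5): e=[2,3,7] → █
    (8,2)@(17, 5): e=[6,-3,9] → ·
    (7,3)@(15, 7): e=[18,-9,3] → ·
  covered (1 px):
    · · · · · · · · · · ·
    · · · · · · · · · · ·
    · · · · · · · █ · · ·
    · · · · · · · · · · ·
    · · · · · · · · · · ·

Final: [[5,1],[6,2]]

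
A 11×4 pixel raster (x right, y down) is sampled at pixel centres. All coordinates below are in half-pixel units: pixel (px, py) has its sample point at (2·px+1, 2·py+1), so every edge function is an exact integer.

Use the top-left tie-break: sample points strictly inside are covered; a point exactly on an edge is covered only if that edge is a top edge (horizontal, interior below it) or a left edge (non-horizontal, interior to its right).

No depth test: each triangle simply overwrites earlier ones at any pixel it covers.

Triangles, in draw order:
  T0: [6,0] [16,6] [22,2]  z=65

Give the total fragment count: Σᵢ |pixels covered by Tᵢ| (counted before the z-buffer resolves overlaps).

T0:
  2·area = 76  (B↔C swapped to make it positive)
  edge (6, 0)→(22, 2): d=(16,2) right/bottom  bias=-1
  edge (22, 2)→(16, 6): d=(-6,4) right/bottom  bias=-1
  edge (16, 6)→(6, 0): d=(-10,-6) top-left  bias=+0
    (4,0)@(9, 1): e=[10,58,8] → #
    (5,0)@(11, 1): e=[6,50,20] → #
    (6,0)@(13, 1): e=[2,42,32] → #
    (7,0)@(15, 1): e=[-2,34,44] → ·
    (4,1)@(9, 3): e=[42,46,-12] → ·
    (5,1)@(11, 3): e=[38,38,0] → #  [on edge]
    (7,1)@(15, 3): e=[30,22,24] → #
    (8,1)@(17, 3): e=[26,14,36] → #
    (9,1)@(19, 3): e=[22,6,48] → #
    (10,1)@(21, 3): e=[18,-2,60] → ·
    (5,2)@(11, 5): e=[70,26,-20] → ·
    (6,2)@(13, 5): e=[66,18,-8] → ·
  covered (10 px):
    · · · · # # # · · · ·
    · · · · · # # # # # ·
    · · · · · · · # # · ·
    · · · · · · · · · · ·

Final: 10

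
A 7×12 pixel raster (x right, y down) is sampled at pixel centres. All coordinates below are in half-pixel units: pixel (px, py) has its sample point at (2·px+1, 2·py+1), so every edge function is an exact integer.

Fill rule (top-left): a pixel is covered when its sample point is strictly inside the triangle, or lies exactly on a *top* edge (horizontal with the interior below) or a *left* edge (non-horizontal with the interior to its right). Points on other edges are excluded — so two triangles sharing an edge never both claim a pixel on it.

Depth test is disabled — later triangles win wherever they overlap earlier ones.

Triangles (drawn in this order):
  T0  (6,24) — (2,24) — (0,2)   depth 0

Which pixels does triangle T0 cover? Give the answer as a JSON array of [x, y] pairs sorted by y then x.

T0:
  2·area = 88
  edge (6, 24)→(2, 24): d=(-4,0) right/bottom  bias=-1
  edge (2, 24)→(0, 2): d=(-2,-22) top-left  bias=+0
  edge (0, 2)→(6, 24): d=(6,22) right/bottom  bias=-1
    (0,3)@(1, 7): e=[68,12,8] → █
    (1,3)@(3, 7): e=[68,56,-36] → ·
    (0,4)@(1, 9): e=[60,8,20] → █
    (1,4)@(3, 9): e=[60,52,-24] → ·
    (0,5)@(1, 11): e=[52,4,32] → █
    (1,5)@(3, 11): e=[52,48,-12] → ·
    (0,6)@(1, 13): e=[44,0,44] → █  [on edge]
    (1,6)@(3, 13): e=[44,44,0] → ·  [on edge]
    (0,7)@(1, 15): e=[36,-4,56] → ·
    (1,7)@(3, 15): e=[36,40,12] → █
    (2,7)@(5, 15): e=[36,84,-32] → ·
    (1,8)@(3, 17): e=[28,36,24] → █
  covered (11 px):
    · · · · · · ·
    · · · · · · ·
    · · · · · · ·
    █ · · · · · ·
    █ · · · · · ·
    █ · · · · · ·
    █ · · · · · ·
    · █ · · · · ·
    · █ · · · · ·
    · █ · · · · ·
    · █ █ · · · ·
    · █ █ · · · ·

Final: [[0,3],[0,4],[0,5],[0,6],[1,7],[1,8],[1,9],[1,10],[2,10],[1,11],[2,11]]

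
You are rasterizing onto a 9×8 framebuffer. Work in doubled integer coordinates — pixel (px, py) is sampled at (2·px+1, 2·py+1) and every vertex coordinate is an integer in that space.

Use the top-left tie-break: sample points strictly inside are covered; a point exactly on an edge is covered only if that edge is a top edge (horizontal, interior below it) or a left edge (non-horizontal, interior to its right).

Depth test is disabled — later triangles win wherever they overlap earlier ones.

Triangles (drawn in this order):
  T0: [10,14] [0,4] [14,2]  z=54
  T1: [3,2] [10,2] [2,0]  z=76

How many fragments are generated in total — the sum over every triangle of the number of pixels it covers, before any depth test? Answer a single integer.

T0:
  2·area = 160
  edge (10, 14)→(0, 4): d=(-10,-10) top-left  bias=+0
  edge (0, 4)→(14, 2): d=(14,-2) top-left  bias=+0
  edge (14, 2)→(10, 14): d=(-4,12) right/bottom  bias=-1
    (3,1)@(7, 3): e=[80,0,80] → X  [on edge]
    (4,1)@(9, 3): e=[100,4,56] → X
    (5,1)@(11, 3): e=[120,8,32] → X
    (6,1)@(13, 3): e=[140,12,8] → X
    (7,1)@(15, 3): e=[160,16,-16] → .
    (0,2)@(1, 5): e=[0,16,144] → X  [on edge]
    (1,2)@(3, 5): e=[20,20,120] → X
    (2,2)@(5, 5): e=[40,24,96] → X
    (6,2)@(13, 5): e=[120,40,0] → .  [on edge]
    (0,3)@(1, 7): e=[-20,44,136] → .
    (1,3)@(3, 7): e=[0,48,112] → X  [on edge]
    (6,3)@(13, 7): e=[100,68,-8] → .
    (2,4)@(5, 9): e=[0,80,80] → X  [on edge]
    (3,5)@(7, 11): e=[0,112,48] → X  [on edge]
    (5,5)@(11, 11): e=[40,120,0] → .  [on edge]
    (4,6)@(9, 13): e=[0,144,16] → X  [on edge]
    (5,7)@(11, 15): e=[0,176,-16] → .  [on edge]
  covered (22 px):
    . . . . . . . . .
    . . . X X X X . .
    X X X X X X . . .
    . X X X X X . . .
    . . X X X X . . .
    . . . X X . . . .
    . . . . X . . . .
    . . . . . . . . .
T1:
  2·area = 14  (B↔C swapped to make it positive)
  edge (3, 2)→(2, 0): d=(-1,-2) top-left  bias=+0
  edge (2, 0)→(10, 2): d=(8,2) right/bottom  bias=-1
  edge (10, 2)→(3, 2): d=(-7,0) right/bottom  bias=-1
    (1,0)@(3, 1): e=[1,6,7] → X
    (2,0)@(5, 1): e=[5,2,7] → X
    (3,0)@(7, 1): e=[9,-2,7] → .
    (1,1)@(3, 3): e=[-1,22,-7] → .
    (2,1)@(5, 3): e=[3,18,-7] → .
  covered (2 px):
    . X X . . . . . .
    . . . . . . . . .
    . . . . . . . . .
    . . . . . . . . .
    . . . . . . . . .
    . . . . . . . . .
    . . . . . . . . .
    . . . . . . . . .

Result: 24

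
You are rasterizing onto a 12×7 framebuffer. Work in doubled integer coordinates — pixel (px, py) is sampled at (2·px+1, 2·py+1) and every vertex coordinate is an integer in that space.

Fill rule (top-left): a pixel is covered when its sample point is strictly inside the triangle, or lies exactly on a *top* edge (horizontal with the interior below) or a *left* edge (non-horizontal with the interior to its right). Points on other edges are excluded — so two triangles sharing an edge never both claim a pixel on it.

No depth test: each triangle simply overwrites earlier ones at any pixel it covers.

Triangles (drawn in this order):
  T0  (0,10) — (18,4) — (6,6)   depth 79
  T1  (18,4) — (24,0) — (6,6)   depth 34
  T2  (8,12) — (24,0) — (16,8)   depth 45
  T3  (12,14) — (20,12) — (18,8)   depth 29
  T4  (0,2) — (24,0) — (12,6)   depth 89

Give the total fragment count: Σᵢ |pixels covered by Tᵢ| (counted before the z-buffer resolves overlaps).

T0:
  2·area = 36  (B↔C swapped to make it positive)
  edge (0, 10)→(6, 6): d=(6,-4) top-left  bias=+0
  edge (6, 6)→(18, 4): d=(12,-2) top-left  bias=+0
  edge (18, 4)→(0, 10): d=(-18,6) right/bottom  bias=-1
    (10,1)@(21, 3): e=[42,-6,0] → ·  [on edge]
    (6,2)@(13, 5): e=[22,2,12] → #
    (7,2)@(15, 5): e=[30,6,0] → ·  [on edge]
    (2,3)@(5, 7): e=[2,10,24] → #
    (3,3)@(7, 7): e=[10,14,12] → #
    (4,3)@(9, 7): e=[18,18,0] → ·  [on edge]
    (6,3)@(13, 7): e=[34,26,-24] → ·
    (1,4)@(3, 9): e=[6,30,0] → ·  [on edge]
    (2,4)@(5, 9): e=[14,34,-12] → ·
    (3,4)@(7, 9): e=[22,38,-24] → ·
  covered (3 px):
    · · · · · · · · · · · ·
    · · · · · · · · · · · ·
    · · · · · · # · · · · ·
    · · # # · · · · · · · ·
    · · · · · · · · · · · ·
    · · · · · · · · · · · ·
    · · · · · · · · · · · ·
T1:
  2·area = 36  (B↔C swapped to make it positive)
  edge (18, 4)→(6, 6): d=(-12,2) right/bottom  bias=-1
  edge (6, 6)→(24, 0): d=(18,-6) top-left  bias=+0
  edge (24, 0)→(18, 4): d=(-6,4) right/bottom  bias=-1
    (10,0)@(21, 1): e=[30,0,6] → #  [on edge]
    (11,0)@(23, 1): e=[26,12,-2] → ·
    (7,1)@(15, 3): e=[18,0,18] → #  [on edge]
    (8,1)@(17, 3): e=[14,12,10] → #
    (9,1)@(19, 3): e=[10,24,2] → #
    (10,1)@(21, 3): e=[6,36,-6] → ·
    (4,2)@(9, 5): e=[6,0,30] → #  [on edge]
    (5,2)@(11, 5): e=[2,12,22] → #
    (6,2)@(13, 5): e=[-2,24,14] → ·
    (7,2)@(15, 5): e=[-6,36,6] → ·
    (8,2)@(17, 5): e=[-10,48,-2] → ·
    (9,2)@(19, 5): e=[-14,60,-10] → ·
    (1,3)@(3, 7): e=[-6,0,42] → ·  [on edge]
  covered (6 px):
    · · · · · · · · · · # ·
    · · · · · · · # # # · ·
    · · · · # # · · · · · ·
    · · · · · · · · · · · ·
    · · · · · · · · · · · ·
    · · · · · · · · · · · ·
    · · · · · · · · · · · ·
T2:
  2·area = 32
  edge (8, 12)→(24, 0): d=(16,-12) top-left  bias=+0
  edge (24, 0)→(16, 8): d=(-8,8) right/bottom  bias=-1
  edge (16, 8)→(8, 12): d=(-8,4) right/bottom  bias=-1
    (11,0)@(23, 1): e=[4,0,28] → ·  [on edge]
    (10,1)@(21, 3): e=[12,0,20] → ·  [on edge]
    (9,2)@(19, 5): e=[20,0,12] → ·  [on edge]
    (7,3)@(15, 7): e=[4,16,12] → #
    (8,3)@(17, 7): e=[28,0,4] → ·  [on edge]
    (6,4)@(13, 9): e=[12,16,4] → #
    (7,4)@(15, 9): e=[36,0,-4] → ·  [on edge]
    (6,5)@(13, 11): e=[44,0,-12] → ·  [on edge]
    (5,6)@(11, 13): e=[52,0,-20] → ·  [on edge]
  covered (2 px):
    · · · · · · · · · · · ·
    · · · · · · · · · · · ·
    · · · · · · · · · · · ·
    · · · · · · · # · · · ·
    · · · · · · # · · · · ·
    · · · · · · · · · · · ·
    · · · · · · · · · · · ·
T3:
  2·area = 36  (B↔C swapped to make it positive)
  edge (12, 14)→(18, 8): d=(6,-6) top-left  bias=+0
  edge (18, 8)→(20, 12): d=(2,4) right/bottom  bias=-1
  edge (20, 12)→(12, 14): d=(-8,2) right/bottom  bias=-1
    (11,1)@(23, 3): e=[0,-30,66] → ·  [on edge]
    (10,2)@(21, 5): e=[0,-18,54] → ·  [on edge]
    (9,3)@(19, 7): e=[0,-6,42] → ·  [on edge]
    (8,4)@(17, 9): e=[0,6,30] → #  [on edge]
    (9,4)@(19, 9): e=[12,-2,26] → ·
    (7,5)@(15, 11): e=[0,18,18] → #  [on edge]
    (9,5)@(19, 11): e=[24,2,10] → #
    (10,5)@(21, 11): e=[36,-6,6] → ·
    (6,6)@(13, 13): e=[0,30,6] → #  [on edge]
    (8,6)@(17, 13): e=[24,14,-2] → ·
    (9,6)@(19, 13): e=[36,6,-6] → ·
  covered (6 px):
    · · · · · · · · · · · ·
    · · · · · · · · · · · ·
    · · · · · · · · · · · ·
    · · · · · · · · · · · ·
    · · · · · · · · # · · ·
    · · · · · · · # # # · ·
    · · · · · · # # · · · ·
T4:
  2·area = 120
  edge (0, 2)→(24, 0): d=(24,-2) top-left  bias=+0
  edge (24, 0)→(12, 6): d=(-12,6) right/bottom  bias=-1
  edge (12, 6)→(0, 2): d=(-12,-4) top-left  bias=+0
    (6,0)@(13, 1): e=[2,54,64] → #
    (7,0)@(15, 1): e=[6,42,72] → #
    (8,0)@(17, 1): e=[10,30,80] → #
    (9,0)@(19, 1): e=[14,18,88] → #
    (10,0)@(21, 1): e=[18,6,96] → #
    (11,0)@(23, 1): e=[22,-6,104] → ·
    (1,1)@(3, 3): e=[30,90,0] → #  [on edge]
    (2,1)@(5, 3): e=[34,78,8] → #
    (3,1)@(7, 3): e=[38,66,16] → #
    (4,1)@(9, 3): e=[42,54,24] → #
    (5,1)@(11, 3): e=[46,42,32] → #
    (9,1)@(19, 3): e=[62,-6,64] → ·
    (4,2)@(9, 5): e=[90,30,0] → #  [on edge]
    (7,3)@(15, 7): e=[150,-30,0] → ·  [on edge]
    (10,4)@(21, 9): e=[210,-90,0] → ·  [on edge]
  covered (16 px):
    · · · · · · # # # # # ·
    · # # # # # # # # · · ·
    · · · · # # # · · · · ·
    · · · · · · · · · · · ·
    · · · · · · · · · · · ·
    · · · · · · · · · · · ·
    · · · · · · · · · · · ·

Answer: 33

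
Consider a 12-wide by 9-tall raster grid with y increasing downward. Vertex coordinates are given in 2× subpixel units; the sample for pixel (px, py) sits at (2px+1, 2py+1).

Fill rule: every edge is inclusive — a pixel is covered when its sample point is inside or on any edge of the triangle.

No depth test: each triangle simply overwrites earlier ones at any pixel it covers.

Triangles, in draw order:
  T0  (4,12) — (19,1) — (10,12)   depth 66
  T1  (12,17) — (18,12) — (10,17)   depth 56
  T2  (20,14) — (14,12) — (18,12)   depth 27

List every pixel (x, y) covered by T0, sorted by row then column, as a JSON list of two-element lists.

T0:
  2·area = 66
  edge (4, 12)→(19, 1): d=(15,-11) inclusive
  edge (19, 1)→(10, 12): d=(-9,11) inclusive
  edge (10, 12)→(4, 12): d=(-6,0) inclusive
    (9,0)@(19, 1): e=[0,0,66] → X  [on edge]
    (10,0)@(21, 1): e=[22,-22,66] → .
    (8,1)@(17, 3): e=[8,4,54] → X
    (9,1)@(19, 3): e=[30,-18,54] → .
    (7,2)@(15, 5): e=[16,8,42] → X
    (8,2)@(17, 5): e=[38,-14,42] → .
    (5,3)@(11, 7): e=[2,34,30] → X
    (6,3)@(13, 7): e=[24,12,30] → X
    (7,3)@(15, 7): e=[46,-10,30] → .
    (4,4)@(9, 9): e=[10,38,18] → X
    (6,4)@(13, 9): e=[54,-6,18] → .
    (3,5)@(7, 11): e=[18,42,6] → X
  covered (9 px):
    . . . . . . . . . X . .
    . . . . . . . . X . . .
    . . . . . . . X . . . .
    . . . . . X X . . . . .
    . . . . X X . . . . . .
    . . . X X . . . . . . .
    . . . . . . . . . . . .
    . . . . . . . . . . . .
    . . . . . . . . . . . .
T1:
  2·area = 10  (B↔C swapped to make it positive)
  edge (12, 17)→(10, 17): d=(-2,0) inclusive
  edge (10, 17)→(18, 12): d=(8,-5) inclusive
  edge (18, 12)→(12, 17): d=(-6,5) inclusive
    (0,8)@(1, 17): e=[0,-45,55] → .  [on edge]
    (1,8)@(3, 17): e=[0,-35,45] → .  [on edge]
    (2,8)@(5, 17): e=[0,-25,35] → .  [on edge]
    (3,8)@(7, 17): e=[0,-15,25] → .  [on edge]
    (4,8)@(9, 17): e=[0,-5,15] → .  [on edge]
    (5,8)@(11, 17): e=[0,5,5] → X  [on edge]
    (6,8)@(13, 17): e=[0,15,-5] → .  [on edge]
    (7,8)@(15, 17): e=[0,25,-15] → .  [on edge]
    (8,8)@(17, 17): e=[0,35,-25] → .  [on edge]
    (9,8)@(19, 17): e=[0,45,-35] → .  [on edge]
    (10,8)@(21, 17): e=[0,55,-45] → .  [on edge]
    (11,8)@(23, 17): e=[0,65,-55] → .  [on edge]
  covered (1 px):
    . . . . . . . . . . . .
    . . . . . . . . . . . .
    . . . . . . . . . . . .
    . . . . . . . . . . . .
    . . . . . . . . . . . .
    . . . . . . . . . . . .
    . . . . . . . . . . . .
    . . . . . . . . . . . .
    . . . . . X . . . . . .
T2:
  2·area = 8
  edge (20, 14)→(14, 12): d=(-6,-2) inclusive
  edge (14, 12)→(18, 12): d=(4,0) inclusive
  edge (18, 12)→(20, 14): d=(2,2) inclusive
    (3,0)@(7, 1): e=[52,-44,0] → .  [on edge]
    (4,1)@(9, 3): e=[44,-36,0] → .  [on edge]
    (5,2)@(11, 5): e=[36,-28,0] → .  [on edge]
    (6,3)@(13, 7): e=[28,-20,0] → .  [on edge]
    (2,4)@(5, 9): e=[0,-12,20] → .  [on edge]
    (7,4)@(15, 9): e=[20,-12,0] → .  [on edge]
    (5,5)@(11, 11): e=[0,-4,12] → .  [on edge]
    (8,5)@(17, 11): e=[12,-4,0] → .  [on edge]
    (8,6)@(17, 13): e=[0,4,4] → X  [on edge]
    (9,6)@(19, 13): e=[4,4,0] → X  [on edge]
    (10,6)@(21, 13): e=[8,4,-4] → .
    (8,7)@(17, 15): e=[-12,12,8] → .
    (10,7)@(21, 15): e=[-4,12,0] → .  [on edge]
    (11,7)@(23, 15): e=[0,12,-4] → .  [on edge]
    (11,8)@(23, 17): e=[-12,20,0] → .  [on edge]
  covered (2 px):
    . . . . . . . . . . . .
    . . . . . . . . . . . .
    . . . . . . . . . . . .
    . . . . . . . . . . . .
    . . . . . . . . . . . .
    . . . . . . . . . . . .
    . . . . . . . . X X . .
    . . . . . . . . . . . .
    . . . . . . . . . . . .

Answer: [[9,0],[8,1],[7,2],[5,3],[6,3],[4,4],[5,4],[3,5],[4,5]]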